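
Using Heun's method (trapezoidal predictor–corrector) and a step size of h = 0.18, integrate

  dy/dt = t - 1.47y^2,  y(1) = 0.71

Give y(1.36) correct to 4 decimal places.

0.8258

Heun: k1 = f(t_n, y_n); k2 = f(t_n + h, y_n + h·k1); y_{n+1} = y_n + (h/2)·(k1 + k2).
t=1.000000, y=0.710000:
  k1 = f(1.000000, 0.710000) = 0.258973
  k2 = f(1.180000, 0.756615) = 0.338474
  y ← 0.710000 + (0.18/2)·(0.258973 + 0.338474) = 0.763770
t=1.180000, y=0.763770:
  k1 = f(1.180000, 0.763770) = 0.322483
  k2 = f(1.360000, 0.821817) = 0.367186
  y ← 0.763770 + (0.18/2)·(0.322483 + 0.367186) = 0.825840
y(1.36) ≈ 0.8258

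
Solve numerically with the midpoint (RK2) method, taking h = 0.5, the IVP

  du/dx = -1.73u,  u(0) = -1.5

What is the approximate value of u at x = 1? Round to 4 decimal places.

-0.3888

Midpoint: k1 = f(x_n, u_n); k2 = f(x_n + h/2, u_n + (h/2)·k1); u_{n+1} = u_n + h·k2.
x=0.000000, u=-1.500000:
  k1 = f(0.000000, -1.500000) = 2.595000
  k2 = f(0.250000, -0.851250) = 1.472662
  u ← -1.500000 + 0.5·1.472662 = -0.763669
x=0.500000, u=-0.763669:
  k1 = f(0.500000, -0.763669) = 1.321147
  k2 = f(0.750000, -0.433382) = 0.749751
  u ← -0.763669 + 0.5·0.749751 = -0.388793
u(1) ≈ -0.3888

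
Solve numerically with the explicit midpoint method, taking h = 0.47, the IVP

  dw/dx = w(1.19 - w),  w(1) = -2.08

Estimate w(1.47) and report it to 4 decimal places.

Midpoint: k1 = f(x_n, w_n); k2 = f(x_n + h/2, w_n + (h/2)·k1); w_{n+1} = w_n + h·k2.
x=1.000000, w=-2.080000:
  k1 = f(1.000000, -2.080000) = -6.801600
  k2 = f(1.235000, -3.678376) = -17.907717
  w ← -2.080000 + 0.47·(-17.907717) = -10.496627
w(1.47) ≈ -10.4966

-10.4966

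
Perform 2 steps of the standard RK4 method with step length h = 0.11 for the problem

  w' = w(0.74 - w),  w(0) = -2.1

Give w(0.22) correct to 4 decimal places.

-4.9541

RK4: k1 = f(t_n, w_n); k2 = f(t_n + h/2, w_n + (h/2)·k1); k3 = f(t_n + h/2, w_n + (h/2)·k2); k4 = f(t_n + h, w_n + h·k3); w_{n+1} = w_n + (h/6)·(k1 + 2k2 + 2k3 + k4).
t=0.000000, w=-2.100000:
  k1 = f(0.000000, -2.100000) = -5.964000
  k2 = f(0.055000, -2.428020) = -7.692016
  k3 = f(0.055000, -2.523061) = -8.232901
  k4 = f(0.110000, -3.005619) = -11.257905
  w ← -2.100000 + (0.11/6)·(k1 + 2k2 + 2k3 + k4) = -2.999649
t=0.110000, w=-2.999649:
  k1 = f(0.110000, -2.999649) = -11.217631
  k2 = f(0.165000, -3.616618) = -15.756225
  k3 = f(0.165000, -3.866241) = -17.808837
  k4 = f(0.220000, -4.958621) = -28.257298
  w ← -2.999649 + (0.11/6)·(k1 + 2k2 + 2k3 + k4) = -4.954075
w(0.22) ≈ -4.9541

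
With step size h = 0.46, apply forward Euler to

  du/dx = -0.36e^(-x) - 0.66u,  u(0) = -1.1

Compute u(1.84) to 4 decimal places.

Euler: u_{n+1} = u_n + h·f(x_n, u_n).
x=0.000000, u=-1.100000: f=0.366000 → u ← -1.100000 + 0.46·0.366000 = -0.931640
x=0.460000, u=-0.931640: f=0.387620 → u ← -0.931640 + 0.46·0.387620 = -0.753335
x=0.920000, u=-0.753335: f=0.353734 → u ← -0.753335 + 0.46·0.353734 = -0.590617
x=1.380000, u=-0.590617: f=0.299239 → u ← -0.590617 + 0.46·0.299239 = -0.452967
u(1.84) ≈ -0.4530

-0.4530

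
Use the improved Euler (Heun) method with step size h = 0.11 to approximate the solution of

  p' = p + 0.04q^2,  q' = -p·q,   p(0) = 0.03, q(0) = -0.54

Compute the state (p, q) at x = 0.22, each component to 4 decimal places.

0.0402, -0.5359

Heun on (p,q): k1 = f(x_n, state_n); k2 = f(x_n + h, state_n + h·k1); state_{n+1} = state_n + (h/2)·(k1 + k2).
0.000000: (0.030000, -0.540000)
  k1 = (0.041664, 0.016200)
  predictor → (0.034583, -0.538218)
  k2 = (0.046170, 0.018613)
  → (0.034831, -0.538085)
0.110000: (0.034831, -0.538085)
  k1 = (0.046412, 0.018742)
  predictor → (0.039936, -0.536024)
  k2 = (0.051429, 0.021407)
  → (0.040212, -0.535877)
(p(0.22), q(0.22)) ≈ (0.0402, -0.5359)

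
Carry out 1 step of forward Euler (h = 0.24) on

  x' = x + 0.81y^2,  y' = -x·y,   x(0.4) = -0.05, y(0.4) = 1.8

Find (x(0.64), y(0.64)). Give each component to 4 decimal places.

0.5679, 1.8216

Euler on (x,y): x_{n+1} = x_n + h·x', y_{n+1} = y_n + h·y'.
0.400000: (-0.050000, 1.800000); f=(2.574400, 0.090000) → (0.567856, 1.821600)
(x(0.64), y(0.64)) ≈ (0.5679, 1.8216)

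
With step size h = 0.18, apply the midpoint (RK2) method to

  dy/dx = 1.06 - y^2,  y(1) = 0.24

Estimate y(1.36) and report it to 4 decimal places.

Midpoint: k1 = f(x_n, y_n); k2 = f(x_n + h/2, y_n + (h/2)·k1); y_{n+1} = y_n + h·k2.
x=1.000000, y=0.240000:
  k1 = f(1.000000, 0.240000) = 1.002400
  k2 = f(1.090000, 0.330216) = 0.950957
  y ← 0.240000 + 0.18·0.950957 = 0.411172
x=1.180000, y=0.411172:
  k1 = f(1.180000, 0.411172) = 0.890937
  k2 = f(1.270000, 0.491357) = 0.818569
  y ← 0.411172 + 0.18·0.818569 = 0.558515
y(1.36) ≈ 0.5585

0.5585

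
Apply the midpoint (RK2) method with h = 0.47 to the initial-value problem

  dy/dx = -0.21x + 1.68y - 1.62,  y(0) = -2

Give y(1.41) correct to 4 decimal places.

-26.9800

Midpoint: k1 = f(x_n, y_n); k2 = f(x_n + h/2, y_n + (h/2)·k1); y_{n+1} = y_n + h·k2.
x=0.000000, y=-2.000000:
  k1 = f(0.000000, -2.000000) = -4.980000
  k2 = f(0.235000, -3.170300) = -6.995454
  y ← -2.000000 + 0.47·(-6.995454) = -5.287863
x=0.470000, y=-5.287863:
  k1 = f(0.470000, -5.287863) = -10.602310
  k2 = f(0.705000, -7.779406) = -14.837453
  y ← -5.287863 + 0.47·(-14.837453) = -12.261466
x=0.940000, y=-12.261466:
  k1 = f(0.940000, -12.261466) = -22.416663
  k2 = f(1.175000, -17.529382) = -31.316112
  y ← -12.261466 + 0.47·(-31.316112) = -26.980039
y(1.41) ≈ -26.9800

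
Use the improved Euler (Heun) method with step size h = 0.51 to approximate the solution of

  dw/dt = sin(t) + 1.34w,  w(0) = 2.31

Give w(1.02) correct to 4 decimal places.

9.1537

Heun: k1 = f(t_n, w_n); k2 = f(t_n + h, w_n + h·k1); w_{n+1} = w_n + (h/2)·(k1 + k2).
t=0.000000, w=2.310000:
  k1 = f(0.000000, 2.310000) = 3.095400
  k2 = f(0.510000, 3.888654) = 5.698974
  w ← 2.310000 + (0.51/2)·(3.095400 + 5.698974) = 4.552565
t=0.510000, w=4.552565:
  k1 = f(0.510000, 4.552565) = 6.588615
  k2 = f(1.020000, 7.912759) = 11.455205
  w ← 4.552565 + (0.51/2)·(6.588615 + 11.455205) = 9.153739
w(1.02) ≈ 9.1537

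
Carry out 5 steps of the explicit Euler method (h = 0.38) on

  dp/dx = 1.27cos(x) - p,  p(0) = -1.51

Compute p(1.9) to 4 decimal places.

0.3237

Euler: p_{n+1} = p_n + h·f(x_n, p_n).
x=0.000000, p=-1.510000: f=2.780000 → p ← -1.510000 + 0.38·2.780000 = -0.453600
x=0.380000, p=-0.453600: f=1.633004 → p ← -0.453600 + 0.38·1.633004 = 0.166942
x=0.760000, p=0.166942: f=0.753600 → p ← 0.166942 + 0.38·0.753600 = 0.453310
x=1.140000, p=0.453310: f=0.077035 → p ← 0.453310 + 0.38·0.077035 = 0.482583
x=1.520000, p=0.482583: f=-0.418099 → p ← 0.482583 + 0.38·(-0.418099) = 0.323705
p(1.9) ≈ 0.3237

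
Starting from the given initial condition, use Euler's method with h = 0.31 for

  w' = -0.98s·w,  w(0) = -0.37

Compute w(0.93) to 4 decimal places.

-0.2720

Euler: w_{n+1} = w_n + h·f(s_n, w_n).
s=0.000000, w=-0.370000: f=0.000000 → w ← -0.370000 + 0.31·0.000000 = -0.370000
s=0.310000, w=-0.370000: f=0.112406 → w ← -0.370000 + 0.31·0.112406 = -0.335154
s=0.620000, w=-0.335154: f=0.203640 → w ← -0.335154 + 0.31·0.203640 = -0.272026
w(0.93) ≈ -0.2720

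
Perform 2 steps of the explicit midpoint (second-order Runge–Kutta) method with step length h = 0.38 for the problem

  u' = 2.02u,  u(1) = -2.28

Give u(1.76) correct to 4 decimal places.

-9.6961

Midpoint: k1 = f(s_n, u_n); k2 = f(s_n + h/2, u_n + (h/2)·k1); u_{n+1} = u_n + h·k2.
s=1.000000, u=-2.280000:
  k1 = f(1.000000, -2.280000) = -4.605600
  k2 = f(1.190000, -3.155064) = -6.373229
  u ← -2.280000 + 0.38·(-6.373229) = -4.701827
s=1.380000, u=-4.701827:
  k1 = f(1.380000, -4.701827) = -9.497691
  k2 = f(1.570000, -6.506388) = -13.142905
  u ← -4.701827 + 0.38·(-13.142905) = -9.696131
u(1.76) ≈ -9.6961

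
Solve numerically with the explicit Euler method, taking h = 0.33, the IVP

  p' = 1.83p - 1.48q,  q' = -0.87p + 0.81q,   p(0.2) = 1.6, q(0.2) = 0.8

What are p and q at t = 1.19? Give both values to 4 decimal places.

5.1240, -0.8251

Euler on (p,q): p_{n+1} = p_n + h·p', q_{n+1} = q_n + h·q'.
0.200000: (1.600000, 0.800000); f=(1.744000, -0.744000) → (2.175520, 0.554480)
0.530000: (2.175520, 0.554480); f=(3.160571, -1.443574) → (3.218508, 0.078101)
0.860000: (3.218508, 0.078101); f=(5.774281, -2.736841) → (5.124021, -0.825057)
(p(1.19), q(1.19)) ≈ (5.1240, -0.8251)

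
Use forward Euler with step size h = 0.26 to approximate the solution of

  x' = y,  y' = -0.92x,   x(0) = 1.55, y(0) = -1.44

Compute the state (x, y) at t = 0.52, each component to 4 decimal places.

0.7048, -2.0920

Euler on (x,y): x_{n+1} = x_n + h·x', y_{n+1} = y_n + h·y'.
0.000000: (1.550000, -1.440000); f=(-1.440000, -1.426000) → (1.175600, -1.810760)
0.260000: (1.175600, -1.810760); f=(-1.810760, -1.081552) → (0.704802, -2.091964)
(x(0.52), y(0.52)) ≈ (0.7048, -2.0920)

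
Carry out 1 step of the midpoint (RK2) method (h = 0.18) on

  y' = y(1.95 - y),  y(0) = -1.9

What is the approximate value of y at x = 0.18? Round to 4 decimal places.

Midpoint: k1 = f(x_n, y_n); k2 = f(x_n + h/2, y_n + (h/2)·k1); y_{n+1} = y_n + h·k2.
x=0.000000, y=-1.900000:
  k1 = f(0.000000, -1.900000) = -7.315000
  k2 = f(0.090000, -2.558350) = -11.533937
  y ← -1.900000 + 0.18·(-11.533937) = -3.976109
y(0.18) ≈ -3.9761

-3.9761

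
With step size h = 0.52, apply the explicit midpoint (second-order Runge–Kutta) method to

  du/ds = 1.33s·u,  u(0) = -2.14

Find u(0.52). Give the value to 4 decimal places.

-2.5248

Midpoint: k1 = f(s_n, u_n); k2 = f(s_n + h/2, u_n + (h/2)·k1); u_{n+1} = u_n + h·k2.
s=0.000000, u=-2.140000:
  k1 = f(0.000000, -2.140000) = 0.000000
  k2 = f(0.260000, -2.140000) = -0.740012
  u ← -2.140000 + 0.52·(-0.740012) = -2.524806
u(0.52) ≈ -2.5248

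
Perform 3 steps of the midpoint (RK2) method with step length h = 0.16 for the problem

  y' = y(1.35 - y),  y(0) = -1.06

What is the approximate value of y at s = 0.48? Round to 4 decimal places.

-5.2995

Midpoint: k1 = f(s_n, y_n); k2 = f(s_n + h/2, y_n + (h/2)·k1); y_{n+1} = y_n + h·k2.
s=0.000000, y=-1.060000:
  k1 = f(0.000000, -1.060000) = -2.554600
  k2 = f(0.080000, -1.264368) = -3.305523
  y ← -1.060000 + 0.16·(-3.305523) = -1.588884
s=0.160000, y=-1.588884:
  k1 = f(0.160000, -1.588884) = -4.669544
  k2 = f(0.240000, -1.962447) = -6.500503
  y ← -1.588884 + 0.16·(-6.500503) = -2.628964
s=0.320000, y=-2.628964:
  k1 = f(0.320000, -2.628964) = -10.460555
  k2 = f(0.400000, -3.465809) = -16.690671
  y ← -2.628964 + 0.16·(-16.690671) = -5.299472
y(0.48) ≈ -5.2995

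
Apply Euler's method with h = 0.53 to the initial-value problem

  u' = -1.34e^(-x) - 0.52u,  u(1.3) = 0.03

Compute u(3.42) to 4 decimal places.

-0.2131

Euler: u_{n+1} = u_n + h·f(x_n, u_n).
x=1.300000, u=0.030000: f=-0.380793 → u ← 0.030000 + 0.53·(-0.380793) = -0.171820
x=1.830000, u=-0.171820: f=-0.125608 → u ← -0.171820 + 0.53·(-0.125608) = -0.238392
x=2.360000, u=-0.238392: f=-0.002559 → u ← -0.238392 + 0.53·(-0.002559) = -0.239749
x=2.890000, u=-0.239749: f=0.050197 → u ← -0.239749 + 0.53·0.050197 = -0.213144
u(3.42) ≈ -0.2131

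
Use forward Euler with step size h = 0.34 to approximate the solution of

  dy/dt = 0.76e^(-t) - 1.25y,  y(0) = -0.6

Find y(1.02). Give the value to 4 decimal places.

Euler: y_{n+1} = y_n + h·f(t_n, y_n).
t=0.000000, y=-0.600000: f=1.510000 → y ← -0.600000 + 0.34·1.510000 = -0.086600
t=0.340000, y=-0.086600: f=0.649195 → y ← -0.086600 + 0.34·0.649195 = 0.134126
t=0.680000, y=0.134126: f=0.217371 → y ← 0.134126 + 0.34·0.217371 = 0.208033
y(1.02) ≈ 0.2080

0.2080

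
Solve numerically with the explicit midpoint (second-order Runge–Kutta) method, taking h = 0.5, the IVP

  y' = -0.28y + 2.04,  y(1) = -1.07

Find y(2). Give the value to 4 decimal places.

Midpoint: k1 = f(x_n, y_n); k2 = f(x_n + h/2, y_n + (h/2)·k1); y_{n+1} = y_n + h·k2.
x=1.000000, y=-1.070000:
  k1 = f(1.000000, -1.070000) = 2.339600
  k2 = f(1.250000, -0.485100) = 2.175828
  y ← -1.070000 + 0.5·2.175828 = 0.017914
x=1.500000, y=0.017914:
  k1 = f(1.500000, 0.017914) = 2.034984
  k2 = f(1.750000, 0.526660) = 1.892535
  y ← 0.017914 + 0.5·1.892535 = 0.964182
y(2) ≈ 0.9642

0.9642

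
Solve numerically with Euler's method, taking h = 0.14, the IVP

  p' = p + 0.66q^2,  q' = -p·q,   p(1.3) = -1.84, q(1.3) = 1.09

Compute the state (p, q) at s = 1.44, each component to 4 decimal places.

Euler on (p,q): p_{n+1} = p_n + h·p', q_{n+1} = q_n + h·q'.
1.300000: (-1.840000, 1.090000); f=(-1.055854, 2.005600) → (-1.987820, 1.370784)
(p(1.44), q(1.44)) ≈ (-1.9878, 1.3708)

-1.9878, 1.3708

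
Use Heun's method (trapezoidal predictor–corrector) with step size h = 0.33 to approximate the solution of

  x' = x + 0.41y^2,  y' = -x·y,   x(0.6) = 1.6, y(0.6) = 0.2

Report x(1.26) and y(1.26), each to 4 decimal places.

Heun on (x,y): k1 = f(s_n, state_n); k2 = f(s_n + h, state_n + h·k1); state_{n+1} = state_n + (h/2)·(k1 + k2).
0.600000: (1.600000, 0.200000)
  k1 = (1.616400, -0.320000)
  predictor → (2.133412, 0.094400)
  k2 = (2.137066, -0.201394)
  → (2.219322, 0.113970)
0.930000: (2.219322, 0.113970)
  k1 = (2.224647, -0.252936)
  predictor → (2.953455, 0.030501)
  k2 = (2.953837, -0.090084)
  → (3.073772, 0.057372)
(x(1.26), y(1.26)) ≈ (3.0738, 0.0574)

3.0738, 0.0574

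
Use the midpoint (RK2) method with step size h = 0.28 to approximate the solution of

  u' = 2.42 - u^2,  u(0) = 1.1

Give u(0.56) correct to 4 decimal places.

Midpoint: k1 = f(s_n, u_n); k2 = f(s_n + h/2, u_n + (h/2)·k1); u_{n+1} = u_n + h·k2.
s=0.000000, u=1.100000:
  k1 = f(0.000000, 1.100000) = 1.210000
  k2 = f(0.140000, 1.269400) = 0.808624
  u ← 1.100000 + 0.28·0.808624 = 1.326415
s=0.280000, u=1.326415:
  k1 = f(0.280000, 1.326415) = 0.660624
  k2 = f(0.420000, 1.418902) = 0.406717
  u ← 1.326415 + 0.28·0.406717 = 1.440295
u(0.56) ≈ 1.4403

1.4403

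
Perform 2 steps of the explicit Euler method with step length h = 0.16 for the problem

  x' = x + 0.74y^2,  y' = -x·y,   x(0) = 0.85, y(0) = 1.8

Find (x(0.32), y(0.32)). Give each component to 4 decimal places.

Euler on (x,y): x_{n+1} = x_n + h·x', y_{n+1} = y_n + h·y'.
0.000000: (0.850000, 1.800000); f=(3.247600, -1.530000) → (1.369616, 1.555200)
0.160000: (1.369616, 1.555200); f=(3.159415, -2.130027) → (1.875122, 1.214396)
(x(0.32), y(0.32)) ≈ (1.8751, 1.2144)

1.8751, 1.2144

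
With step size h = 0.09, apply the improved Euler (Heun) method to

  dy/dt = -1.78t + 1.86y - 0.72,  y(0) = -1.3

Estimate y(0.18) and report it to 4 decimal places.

Heun: k1 = f(t_n, y_n); k2 = f(t_n + h, y_n + h·k1); y_{n+1} = y_n + (h/2)·(k1 + k2).
t=0.000000, y=-1.300000:
  k1 = f(0.000000, -1.300000) = -3.138000
  k2 = f(0.090000, -1.582420) = -3.823501
  y ← -1.300000 + (0.09/2)·(-3.138000 + (-3.823501)) = -1.613268
t=0.090000, y=-1.613268:
  k1 = f(0.090000, -1.613268) = -3.880878
  k2 = f(0.180000, -1.962547) = -4.690737
  y ← -1.613268 + (0.09/2)·(-3.880878 + (-4.690737)) = -1.998990
y(0.18) ≈ -1.9990

-1.9990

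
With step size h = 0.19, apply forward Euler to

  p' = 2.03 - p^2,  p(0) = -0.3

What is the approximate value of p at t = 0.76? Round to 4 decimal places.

1.0641

Euler: p_{n+1} = p_n + h·f(t_n, p_n).
t=0.000000, p=-0.300000: f=1.940000 → p ← -0.300000 + 0.19·1.940000 = 0.068600
t=0.190000, p=0.068600: f=2.025294 → p ← 0.068600 + 0.19·2.025294 = 0.453406
t=0.380000, p=0.453406: f=1.824423 → p ← 0.453406 + 0.19·1.824423 = 0.800046
t=0.570000, p=0.800046: f=1.389926 → p ← 0.800046 + 0.19·1.389926 = 1.064132
p(0.76) ≈ 1.0641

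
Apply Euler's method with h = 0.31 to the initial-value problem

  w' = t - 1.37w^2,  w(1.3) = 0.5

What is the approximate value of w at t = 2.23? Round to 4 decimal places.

Euler: w_{n+1} = w_n + h·f(t_n, w_n).
t=1.300000, w=0.500000: f=0.957500 → w ← 0.500000 + 0.31·0.957500 = 0.796825
t=1.610000, w=0.796825: f=0.740146 → w ← 0.796825 + 0.31·0.740146 = 1.026270
t=1.920000, w=1.026270: f=0.477074 → w ← 1.026270 + 0.31·0.477074 = 1.174163
w(2.23) ≈ 1.1742

1.1742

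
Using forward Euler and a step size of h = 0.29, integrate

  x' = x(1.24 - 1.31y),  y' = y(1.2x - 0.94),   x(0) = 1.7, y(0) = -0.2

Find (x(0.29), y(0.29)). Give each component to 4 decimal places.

2.4405, -0.2638

Euler on (x,y): x_{n+1} = x_n + h·x', y_{n+1} = y_n + h·y'.
0.000000: (1.700000, -0.200000); f=(2.553400, -0.220000) → (2.440486, -0.263800)
(x(0.29), y(0.29)) ≈ (2.4405, -0.2638)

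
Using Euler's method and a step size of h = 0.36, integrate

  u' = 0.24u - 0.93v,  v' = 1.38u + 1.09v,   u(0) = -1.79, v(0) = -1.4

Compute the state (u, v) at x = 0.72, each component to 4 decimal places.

Euler on (u,v): u_{n+1} = u_n + h·u', v_{n+1} = v_n + h·v'.
0.000000: (-1.790000, -1.400000); f=(0.872400, -3.996200) → (-1.475936, -2.838632)
0.360000: (-1.475936, -2.838632); f=(2.285703, -5.130901) → (-0.653083, -4.685756)
(u(0.72), v(0.72)) ≈ (-0.6531, -4.6858)

-0.6531, -4.6858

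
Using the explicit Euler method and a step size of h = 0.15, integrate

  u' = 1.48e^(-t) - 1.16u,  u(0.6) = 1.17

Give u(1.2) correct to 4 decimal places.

0.8371

Euler: u_{n+1} = u_n + h·f(t_n, u_n).
t=0.600000, u=1.170000: f=-0.544959 → u ← 1.170000 + 0.15·(-0.544959) = 1.088256
t=0.750000, u=1.088256: f=-0.563275 → u ← 1.088256 + 0.15·(-0.563275) = 1.003765
t=0.900000, u=1.003765: f=-0.562644 → u ← 1.003765 + 0.15·(-0.562644) = 0.919368
t=1.050000, u=0.919368: f=-0.548559 → u ← 0.919368 + 0.15·(-0.548559) = 0.837084
u(1.2) ≈ 0.8371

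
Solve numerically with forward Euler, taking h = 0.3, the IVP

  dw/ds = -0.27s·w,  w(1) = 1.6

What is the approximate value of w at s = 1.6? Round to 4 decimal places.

1.3156

Euler: w_{n+1} = w_n + h·f(s_n, w_n).
s=1.000000, w=1.600000: f=-0.432000 → w ← 1.600000 + 0.3·(-0.432000) = 1.470400
s=1.300000, w=1.470400: f=-0.516110 → w ← 1.470400 + 0.3·(-0.516110) = 1.315567
w(1.6) ≈ 1.3156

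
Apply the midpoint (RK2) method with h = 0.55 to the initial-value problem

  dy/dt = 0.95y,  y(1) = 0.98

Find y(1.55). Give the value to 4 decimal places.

Midpoint: k1 = f(t_n, y_n); k2 = f(t_n + h/2, y_n + (h/2)·k1); y_{n+1} = y_n + h·k2.
t=1.000000, y=0.980000:
  k1 = f(1.000000, 0.980000) = 0.931000
  k2 = f(1.275000, 1.236025) = 1.174224
  y ← 0.980000 + 0.55·1.174224 = 1.625823
y(1.55) ≈ 1.6258

1.6258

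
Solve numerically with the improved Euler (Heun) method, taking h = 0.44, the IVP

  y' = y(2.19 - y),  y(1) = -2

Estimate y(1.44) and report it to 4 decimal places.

Heun: k1 = f(x_n, y_n); k2 = f(x_n + h, y_n + h·k1); y_{n+1} = y_n + (h/2)·(k1 + k2).
x=1.000000, y=-2.000000:
  k1 = f(1.000000, -2.000000) = -8.380000
  k2 = f(1.440000, -5.687200) = -44.799212
  y ← -2.000000 + (0.44/2)·(-8.380000 + (-44.799212)) = -13.699427
y(1.44) ≈ -13.6994

-13.6994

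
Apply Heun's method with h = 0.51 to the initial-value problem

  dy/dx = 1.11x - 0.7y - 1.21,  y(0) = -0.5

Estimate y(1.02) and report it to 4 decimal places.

-0.6314

Heun: k1 = f(x_n, y_n); k2 = f(x_n + h, y_n + h·k1); y_{n+1} = y_n + (h/2)·(k1 + k2).
x=0.000000, y=-0.500000:
  k1 = f(0.000000, -0.500000) = -0.860000
  k2 = f(0.510000, -0.938600) = 0.013120
  y ← -0.500000 + (0.51/2)·(-0.860000 + 0.013120) = -0.715954
x=0.510000, y=-0.715954:
  k1 = f(0.510000, -0.715954) = -0.142732
  k2 = f(1.020000, -0.788748) = 0.474323
  y ← -0.715954 + (0.51/2)·(-0.142732 + 0.474323) = -0.631399
y(1.02) ≈ -0.6314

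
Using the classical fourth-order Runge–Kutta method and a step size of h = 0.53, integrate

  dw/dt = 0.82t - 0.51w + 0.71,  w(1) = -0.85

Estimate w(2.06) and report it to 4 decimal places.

RK4: k1 = f(t_n, w_n); k2 = f(t_n + h/2, w_n + (h/2)·k1); k3 = f(t_n + h/2, w_n + (h/2)·k2); k4 = f(t_n + h, w_n + h·k3); w_{n+1} = w_n + (h/6)·(k1 + 2k2 + 2k3 + k4).
t=1.000000, w=-0.850000:
  k1 = f(1.000000, -0.850000) = 1.963500
  k2 = f(1.265000, -0.329673) = 1.915433
  k3 = f(1.265000, -0.342410) = 1.921929
  k4 = f(1.530000, 0.168622) = 1.878603
  w ← -0.850000 + (0.53/6)·(k1 + 2k2 + 2k3 + k4) = 0.167320
t=1.530000, w=0.167320:
  k1 = f(1.530000, 0.167320) = 1.879267
  k2 = f(1.795000, 0.665325) = 1.842584
  k3 = f(1.795000, 0.655604) = 1.847542
  k4 = f(2.060000, 1.146517) = 1.814476
  w ← 0.167320 + (0.53/6)·(k1 + 2k2 + 2k3 + k4) = 1.145523
w(2.06) ≈ 1.1455

1.1455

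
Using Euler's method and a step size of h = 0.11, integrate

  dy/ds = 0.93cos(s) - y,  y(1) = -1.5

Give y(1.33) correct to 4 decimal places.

Euler: y_{n+1} = y_n + h·f(s_n, y_n).
s=1.000000, y=-1.500000: f=2.002481 → y ← -1.500000 + 0.11·2.002481 = -1.279727
s=1.110000, y=-1.279727: f=1.693262 → y ← -1.279727 + 0.11·1.693262 = -1.093468
s=1.220000, y=-1.093468: f=1.413059 → y ← -1.093468 + 0.11·1.413059 = -0.938032
y(1.33) ≈ -0.9380

-0.9380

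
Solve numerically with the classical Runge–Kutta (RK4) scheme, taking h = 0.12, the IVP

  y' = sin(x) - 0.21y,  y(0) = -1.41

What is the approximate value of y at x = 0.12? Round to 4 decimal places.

-1.3678

RK4: k1 = f(x_n, y_n); k2 = f(x_n + h/2, y_n + (h/2)·k1); k3 = f(x_n + h/2, y_n + (h/2)·k2); k4 = f(x_n + h, y_n + h·k3); y_{n+1} = y_n + (h/6)·(k1 + 2k2 + 2k3 + k4).
x=0.000000, y=-1.410000:
  k1 = f(0.000000, -1.410000) = 0.296100
  k2 = f(0.060000, -1.392234) = 0.352333
  k3 = f(0.060000, -1.388860) = 0.351625
  k4 = f(0.120000, -1.367805) = 0.406951
  y ← -1.410000 + (0.12/6)·(k1 + 2k2 + 2k3 + k4) = -1.367781
y(0.12) ≈ -1.3678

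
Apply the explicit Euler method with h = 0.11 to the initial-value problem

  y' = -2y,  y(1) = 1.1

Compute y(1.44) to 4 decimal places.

Euler: y_{n+1} = y_n + h·f(x_n, y_n).
x=1.000000, y=1.100000: f=-2.200000 → y ← 1.100000 + 0.11·(-2.200000) = 0.858000
x=1.110000, y=0.858000: f=-1.716000 → y ← 0.858000 + 0.11·(-1.716000) = 0.669240
x=1.220000, y=0.669240: f=-1.338480 → y ← 0.669240 + 0.11·(-1.338480) = 0.522007
x=1.330000, y=0.522007: f=-1.044014 → y ← 0.522007 + 0.11·(-1.044014) = 0.407166
y(1.44) ≈ 0.4072

0.4072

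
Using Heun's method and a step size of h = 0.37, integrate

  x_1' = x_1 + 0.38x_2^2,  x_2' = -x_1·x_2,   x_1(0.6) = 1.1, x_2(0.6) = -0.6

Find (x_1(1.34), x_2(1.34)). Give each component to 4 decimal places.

2.3539, -0.2003

Heun on (x_1,x_2): k1 = f(t_n, state_n); k2 = f(t_n + h, state_n + h·k1); state_{n+1} = state_n + (h/2)·(k1 + k2).
0.600000: (1.100000, -0.600000)
  k1 = (1.236800, 0.660000)
  predictor → (1.557616, -0.355800)
  k2 = (1.605722, 0.554200)
  → (1.625866, -0.375373)
0.970000: (1.625866, -0.375373)
  k1 = (1.679410, 0.610306)
  predictor → (2.247248, -0.149560)
  k2 = (2.255748, 0.336098)
  → (2.353871, -0.200288)
(x_1(1.34), x_2(1.34)) ≈ (2.3539, -0.2003)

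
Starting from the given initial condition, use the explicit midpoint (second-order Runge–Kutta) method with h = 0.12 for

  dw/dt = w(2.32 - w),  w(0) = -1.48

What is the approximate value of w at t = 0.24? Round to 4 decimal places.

-4.3523

Midpoint: k1 = f(t_n, w_n); k2 = f(t_n + h/2, w_n + (h/2)·k1); w_{n+1} = w_n + h·k2.
t=0.000000, w=-1.480000:
  k1 = f(0.000000, -1.480000) = -5.624000
  k2 = f(0.060000, -1.817440) = -7.519549
  w ← -1.480000 + 0.12·(-7.519549) = -2.382346
t=0.120000, w=-2.382346:
  k1 = f(0.120000, -2.382346) = -11.202614
  k2 = f(0.180000, -3.054503) = -16.416433
  w ← -2.382346 + 0.12·(-16.416433) = -4.352318
w(0.24) ≈ -4.3523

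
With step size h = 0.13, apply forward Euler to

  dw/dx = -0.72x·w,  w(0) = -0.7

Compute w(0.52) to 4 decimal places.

Euler: w_{n+1} = w_n + h·f(x_n, w_n).
x=0.000000, w=-0.700000: f=0.000000 → w ← -0.700000 + 0.13·0.000000 = -0.700000
x=0.130000, w=-0.700000: f=0.065520 → w ← -0.700000 + 0.13·0.065520 = -0.691482
x=0.260000, w=-0.691482: f=0.129446 → w ← -0.691482 + 0.13·0.129446 = -0.674654
x=0.390000, w=-0.674654: f=0.189443 → w ← -0.674654 + 0.13·0.189443 = -0.650027
w(0.52) ≈ -0.6500

-0.6500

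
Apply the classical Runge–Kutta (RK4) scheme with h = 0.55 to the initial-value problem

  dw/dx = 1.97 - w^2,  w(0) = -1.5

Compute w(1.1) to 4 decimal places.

-6.4010

RK4: k1 = f(x_n, w_n); k2 = f(x_n + h/2, w_n + (h/2)·k1); k3 = f(x_n + h/2, w_n + (h/2)·k2); k4 = f(x_n + h, w_n + h·k3); w_{n+1} = w_n + (h/6)·(k1 + 2k2 + 2k3 + k4).
x=0.000000, w=-1.500000:
  k1 = f(0.000000, -1.500000) = -0.280000
  k2 = f(0.275000, -1.577000) = -0.516929
  k3 = f(0.275000, -1.642155) = -0.726675
  k4 = f(0.550000, -1.899671) = -1.638750
  w ← -1.500000 + (0.55/6)·(k1 + 2k2 + 2k3 + k4) = -1.903879
x=0.550000, w=-1.903879:
  k1 = f(0.550000, -1.903879) = -1.654757
  k2 = f(0.825000, -2.358938) = -3.594586
  k3 = f(0.825000, -2.892391) = -6.395924
  k4 = f(1.100000, -5.421637) = -27.424152
  w ← -1.903879 + (0.55/6)·(k1 + 2k2 + 2k3 + k4) = -6.401040
w(1.1) ≈ -6.4010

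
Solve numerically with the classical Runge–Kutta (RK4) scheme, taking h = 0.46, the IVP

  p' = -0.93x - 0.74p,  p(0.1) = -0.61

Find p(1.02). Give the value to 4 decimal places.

RK4: k1 = f(x_n, p_n); k2 = f(x_n + h/2, p_n + (h/2)·k1); k3 = f(x_n + h/2, p_n + (h/2)·k2); k4 = f(x_n + h, p_n + h·k3); p_{n+1} = p_n + (h/6)·(k1 + 2k2 + 2k3 + k4).
x=0.100000, p=-0.610000:
  k1 = f(0.100000, -0.610000) = 0.358400
  k2 = f(0.330000, -0.527568) = 0.083500
  k3 = f(0.330000, -0.590795) = 0.130288
  k4 = f(0.560000, -0.550067) = -0.113750
  p ← -0.610000 + (0.46/6)·(k1 + 2k2 + 2k3 + k4) = -0.558463
x=0.560000, p=-0.558463:
  k1 = f(0.560000, -0.558463) = -0.107538
  k2 = f(0.790000, -0.583196) = -0.303135
  k3 = f(0.790000, -0.628184) = -0.269844
  k4 = f(1.020000, -0.682591) = -0.443483
  p ← -0.558463 + (0.46/6)·(k1 + 2k2 + 2k3 + k4) = -0.688564
p(1.02) ≈ -0.6886

-0.6886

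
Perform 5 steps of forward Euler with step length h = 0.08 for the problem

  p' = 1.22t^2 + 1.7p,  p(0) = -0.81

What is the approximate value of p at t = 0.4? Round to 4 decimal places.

Euler: p_{n+1} = p_n + h·f(t_n, p_n).
t=0.000000, p=-0.810000: f=-1.377000 → p ← -0.810000 + 0.08·(-1.377000) = -0.920160
t=0.080000, p=-0.920160: f=-1.556464 → p ← -0.920160 + 0.08·(-1.556464) = -1.044677
t=0.160000, p=-1.044677: f=-1.744719 → p ← -1.044677 + 0.08·(-1.744719) = -1.184255
t=0.240000, p=-1.184255: f=-1.942961 → p ← -1.184255 + 0.08·(-1.942961) = -1.339692
t=0.320000, p=-1.339692: f=-2.152548 → p ← -1.339692 + 0.08·(-2.152548) = -1.511895
p(0.4) ≈ -1.5119

-1.5119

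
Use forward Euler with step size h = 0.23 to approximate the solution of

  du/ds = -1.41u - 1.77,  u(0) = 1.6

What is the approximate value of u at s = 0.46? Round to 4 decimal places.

0.0483

Euler: u_{n+1} = u_n + h·f(s_n, u_n).
s=0.000000, u=1.600000: f=-4.026000 → u ← 1.600000 + 0.23·(-4.026000) = 0.674020
s=0.230000, u=0.674020: f=-2.720368 → u ← 0.674020 + 0.23·(-2.720368) = 0.048335
u(0.46) ≈ 0.0483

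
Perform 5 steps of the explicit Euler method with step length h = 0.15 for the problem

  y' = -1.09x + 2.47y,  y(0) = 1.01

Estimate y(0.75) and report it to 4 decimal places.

4.5291

Euler: y_{n+1} = y_n + h·f(x_n, y_n).
x=0.000000, y=1.010000: f=2.494700 → y ← 1.010000 + 0.15·2.494700 = 1.384205
x=0.150000, y=1.384205: f=3.255486 → y ← 1.384205 + 0.15·3.255486 = 1.872528
x=0.300000, y=1.872528: f=4.298144 → y ← 1.872528 + 0.15·4.298144 = 2.517250
x=0.450000, y=2.517250: f=5.727106 → y ← 2.517250 + 0.15·5.727106 = 3.376316
x=0.600000, y=3.376316: f=7.685499 → y ← 3.376316 + 0.15·7.685499 = 4.529140
y(0.75) ≈ 4.5291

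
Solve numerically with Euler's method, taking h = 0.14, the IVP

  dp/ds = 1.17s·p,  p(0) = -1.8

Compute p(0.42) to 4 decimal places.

Euler: p_{n+1} = p_n + h·f(s_n, p_n).
s=0.000000, p=-1.800000: f=0.000000 → p ← -1.800000 + 0.14·0.000000 = -1.800000
s=0.140000, p=-1.800000: f=-0.294840 → p ← -1.800000 + 0.14·(-0.294840) = -1.841278
s=0.280000, p=-1.841278: f=-0.603203 → p ← -1.841278 + 0.14·(-0.603203) = -1.925726
p(0.42) ≈ -1.9257

-1.9257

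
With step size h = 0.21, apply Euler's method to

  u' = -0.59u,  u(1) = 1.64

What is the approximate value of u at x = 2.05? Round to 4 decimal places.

Euler: u_{n+1} = u_n + h·f(x_n, u_n).
x=1.000000, u=1.640000: f=-0.967600 → u ← 1.640000 + 0.21·(-0.967600) = 1.436804
x=1.210000, u=1.436804: f=-0.847714 → u ← 1.436804 + 0.21·(-0.847714) = 1.258784
x=1.420000, u=1.258784: f=-0.742683 → u ← 1.258784 + 0.21·(-0.742683) = 1.102821
x=1.630000, u=1.102821: f=-0.650664 → u ← 1.102821 + 0.21·(-0.650664) = 0.966181
x=1.840000, u=0.966181: f=-0.570047 → u ← 0.966181 + 0.21·(-0.570047) = 0.846471
u(2.05) ≈ 0.8465

0.8465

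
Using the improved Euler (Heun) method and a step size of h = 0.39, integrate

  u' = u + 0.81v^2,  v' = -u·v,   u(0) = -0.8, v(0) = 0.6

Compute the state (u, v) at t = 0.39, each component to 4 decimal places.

-0.9959, 0.8468

Heun on (u,v): k1 = f(t_n, state_n); k2 = f(t_n + h, state_n + h·k1); state_{n+1} = state_n + (h/2)·(k1 + k2).
0.000000: (-0.800000, 0.600000)
  k1 = (-0.508400, 0.480000)
  predictor → (-0.998276, 0.787200)
  k2 = (-0.496332, 0.785843)
  → (-0.995923, 0.846839)
(u(0.39), v(0.39)) ≈ (-0.9959, 0.8468)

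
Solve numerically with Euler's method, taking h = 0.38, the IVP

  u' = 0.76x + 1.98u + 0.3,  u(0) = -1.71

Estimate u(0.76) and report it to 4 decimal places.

-4.8277

Euler: u_{n+1} = u_n + h·f(x_n, u_n).
x=0.000000, u=-1.710000: f=-3.085800 → u ← -1.710000 + 0.38·(-3.085800) = -2.882604
x=0.380000, u=-2.882604: f=-5.118756 → u ← -2.882604 + 0.38·(-5.118756) = -4.827731
u(0.76) ≈ -4.8277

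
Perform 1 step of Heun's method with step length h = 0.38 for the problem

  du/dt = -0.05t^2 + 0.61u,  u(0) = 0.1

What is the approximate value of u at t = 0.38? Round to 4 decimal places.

Heun: k1 = f(t_n, u_n); k2 = f(t_n + h, u_n + h·k1); u_{n+1} = u_n + (h/2)·(k1 + k2).
t=0.000000, u=0.100000:
  k1 = f(0.000000, 0.100000) = 0.061000
  k2 = f(0.380000, 0.123180) = 0.067920
  u ← 0.100000 + (0.38/2)·(0.061000 + 0.067920) = 0.124495
u(0.38) ≈ 0.1245

0.1245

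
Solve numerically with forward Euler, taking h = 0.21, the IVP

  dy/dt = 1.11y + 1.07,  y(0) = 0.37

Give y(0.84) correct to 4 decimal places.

2.1202

Euler: y_{n+1} = y_n + h·f(t_n, y_n).
t=0.000000, y=0.370000: f=1.480700 → y ← 0.370000 + 0.21·1.480700 = 0.680947
t=0.210000, y=0.680947: f=1.825851 → y ← 0.680947 + 0.21·1.825851 = 1.064376
t=0.420000, y=1.064376: f=2.251457 → y ← 1.064376 + 0.21·2.251457 = 1.537182
t=0.630000, y=1.537182: f=2.776272 → y ← 1.537182 + 0.21·2.776272 = 2.120199
y(0.84) ≈ 2.1202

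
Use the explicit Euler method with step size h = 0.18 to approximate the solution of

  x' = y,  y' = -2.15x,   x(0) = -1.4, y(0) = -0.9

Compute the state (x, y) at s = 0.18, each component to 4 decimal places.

Euler on (x,y): x_{n+1} = x_n + h·x', y_{n+1} = y_n + h·y'.
0.000000: (-1.400000, -0.900000); f=(-0.900000, 3.010000) → (-1.562000, -0.358200)
(x(0.18), y(0.18)) ≈ (-1.5620, -0.3582)

-1.5620, -0.3582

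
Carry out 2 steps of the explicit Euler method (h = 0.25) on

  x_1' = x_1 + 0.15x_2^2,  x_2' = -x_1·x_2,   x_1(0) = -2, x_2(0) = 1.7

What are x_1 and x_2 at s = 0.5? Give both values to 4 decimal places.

Euler on (x_1,x_2): x_1_{n+1} = x_1_n + h·x_1', x_2_{n+1} = x_2_n + h·x_2'.
0.000000: (-2.000000, 1.700000); f=(-1.566500, 3.400000) → (-2.391625, 2.550000)
0.250000: (-2.391625, 2.550000); f=(-1.416250, 6.098644) → (-2.745687, 4.074661)
(x_1(0.5), x_2(0.5)) ≈ (-2.7457, 4.0747)

-2.7457, 4.0747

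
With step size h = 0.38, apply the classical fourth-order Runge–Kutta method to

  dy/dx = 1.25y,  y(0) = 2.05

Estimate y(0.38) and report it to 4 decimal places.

RK4: k1 = f(x_n, y_n); k2 = f(x_n + h/2, y_n + (h/2)·k1); k3 = f(x_n + h/2, y_n + (h/2)·k2); k4 = f(x_n + h, y_n + h·k3); y_{n+1} = y_n + (h/6)·(k1 + 2k2 + 2k3 + k4).
x=0.000000, y=2.050000:
  k1 = f(0.000000, 2.050000) = 2.562500
  k2 = f(0.190000, 2.536875) = 3.171094
  k3 = f(0.190000, 2.652508) = 3.315635
  k4 = f(0.380000, 3.309941) = 4.137427
  y ← 2.050000 + (0.38/6)·(k1 + 2k2 + 2k3 + k4) = 3.295981
y(0.38) ≈ 3.2960

3.2960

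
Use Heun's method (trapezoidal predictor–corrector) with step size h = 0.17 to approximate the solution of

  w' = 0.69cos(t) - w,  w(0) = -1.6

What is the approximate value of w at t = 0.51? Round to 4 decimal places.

Heun: k1 = f(t_n, w_n); k2 = f(t_n + h, w_n + h·k1); w_{n+1} = w_n + (h/2)·(k1 + k2).
t=0.000000, w=-1.600000:
  k1 = f(0.000000, -1.600000) = 2.290000
  k2 = f(0.170000, -1.210700) = 1.890753
  w ← -1.600000 + (0.17/2)·(2.290000 + 1.890753) = -1.244636
t=0.170000, w=-1.244636:
  k1 = f(0.170000, -1.244636) = 1.924689
  k2 = f(0.340000, -0.917439) = 1.567939
  w ← -1.244636 + (0.17/2)·(1.924689 + 1.567939) = -0.947762
t=0.340000, w=-0.947762:
  k1 = f(0.340000, -0.947762) = 1.598263
  k2 = f(0.510000, -0.676058) = 1.278251
  w ← -0.947762 + (0.17/2)·(1.598263 + 1.278251) = -0.703259
w(0.51) ≈ -0.7033

-0.7033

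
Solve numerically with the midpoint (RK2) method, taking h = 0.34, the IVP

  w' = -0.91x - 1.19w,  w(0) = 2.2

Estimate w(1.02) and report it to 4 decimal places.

Midpoint: k1 = f(x_n, w_n); k2 = f(x_n + h/2, w_n + (h/2)·k1); w_{n+1} = w_n + h·k2.
x=0.000000, w=2.200000:
  k1 = f(0.000000, 2.200000) = -2.618000
  k2 = f(0.170000, 1.754940) = -2.243079
  w ← 2.200000 + 0.34·(-2.243079) = 1.437353
x=0.340000, w=1.437353:
  k1 = f(0.340000, 1.437353) = -2.019850
  k2 = f(0.510000, 1.093979) = -1.765935
  w ← 1.437353 + 0.34·(-1.765935) = 0.836935
x=0.680000, w=0.836935:
  k1 = f(0.680000, 0.836935) = -1.614753
  k2 = f(0.850000, 0.562427) = -1.442789
  w ← 0.836935 + 0.34·(-1.442789) = 0.346387
w(1.02) ≈ 0.3464

0.3464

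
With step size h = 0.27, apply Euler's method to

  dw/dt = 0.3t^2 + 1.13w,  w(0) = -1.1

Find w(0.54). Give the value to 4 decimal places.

-1.8677

Euler: w_{n+1} = w_n + h·f(t_n, w_n).
t=0.000000, w=-1.100000: f=-1.243000 → w ← -1.100000 + 0.27·(-1.243000) = -1.435610
t=0.270000, w=-1.435610: f=-1.600369 → w ← -1.435610 + 0.27·(-1.600369) = -1.867710
w(0.54) ≈ -1.8677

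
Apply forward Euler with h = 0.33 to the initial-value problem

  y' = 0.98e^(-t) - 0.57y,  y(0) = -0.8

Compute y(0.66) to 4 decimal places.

Euler: y_{n+1} = y_n + h·f(t_n, y_n).
t=0.000000, y=-0.800000: f=1.436000 → y ← -0.800000 + 0.33·1.436000 = -0.326120
t=0.330000, y=-0.326120: f=0.890434 → y ← -0.326120 + 0.33·0.890434 = -0.032277
y(0.66) ≈ -0.0323

-0.0323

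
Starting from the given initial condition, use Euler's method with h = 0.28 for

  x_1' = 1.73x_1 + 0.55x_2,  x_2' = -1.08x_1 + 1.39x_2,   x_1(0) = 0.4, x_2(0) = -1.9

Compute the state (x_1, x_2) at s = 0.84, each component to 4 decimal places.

Euler on (x_1,x_2): x_1_{n+1} = x_1_n + h·x_1', x_2_{n+1} = x_2_n + h·x_2'.
0.000000: (0.400000, -1.900000); f=(-0.353000, -3.073000) → (0.301160, -2.760440)
0.280000: (0.301160, -2.760440); f=(-0.997235, -4.162264) → (0.021934, -3.925874)
0.560000: (0.021934, -3.925874); f=(-2.121285, -5.480654) → (-0.572026, -5.460457)
(x_1(0.84), x_2(0.84)) ≈ (-0.5720, -5.4605)

-0.5720, -5.4605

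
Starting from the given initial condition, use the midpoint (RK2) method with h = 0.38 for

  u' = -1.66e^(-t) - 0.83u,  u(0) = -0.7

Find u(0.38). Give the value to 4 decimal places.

Midpoint: k1 = f(t_n, u_n); k2 = f(t_n + h/2, u_n + (h/2)·k1); u_{n+1} = u_n + h·k2.
t=0.000000, u=-0.700000:
  k1 = f(0.000000, -0.700000) = -1.079000
  k2 = f(0.190000, -0.905010) = -0.621594
  u ← -0.700000 + 0.38·(-0.621594) = -0.936206
u(0.38) ≈ -0.9362

-0.9362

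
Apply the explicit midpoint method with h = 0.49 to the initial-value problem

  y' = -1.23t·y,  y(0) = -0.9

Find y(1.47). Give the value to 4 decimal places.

-0.2291

Midpoint: k1 = f(t_n, y_n); k2 = f(t_n + h/2, y_n + (h/2)·k1); y_{n+1} = y_n + h·k2.
t=0.000000, y=-0.900000:
  k1 = f(0.000000, -0.900000) = 0.000000
  k2 = f(0.245000, -0.900000) = 0.271215
  y ← -0.900000 + 0.49·0.271215 = -0.767105
t=0.490000, y=-0.767105:
  k1 = f(0.490000, -0.767105) = 0.462334
  k2 = f(0.735000, -0.653833) = 0.591098
  y ← -0.767105 + 0.49·0.591098 = -0.477467
t=0.980000, y=-0.477467:
  k1 = f(0.980000, -0.477467) = 0.575539
  k2 = f(1.225000, -0.336460) = 0.506961
  y ← -0.477467 + 0.49·0.506961 = -0.229056
y(1.47) ≈ -0.2291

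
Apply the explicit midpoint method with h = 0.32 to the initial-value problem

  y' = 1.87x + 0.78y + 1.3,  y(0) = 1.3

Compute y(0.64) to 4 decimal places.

3.6334

Midpoint: k1 = f(x_n, y_n); k2 = f(x_n + h/2, y_n + (h/2)·k1); y_{n+1} = y_n + h·k2.
x=0.000000, y=1.300000:
  k1 = f(0.000000, 1.300000) = 2.314000
  k2 = f(0.160000, 1.670240) = 2.901987
  y ← 1.300000 + 0.32·2.901987 = 2.228636
x=0.320000, y=2.228636:
  k1 = f(0.320000, 2.228636) = 3.636736
  k2 = f(0.480000, 2.810514) = 4.389801
  y ← 2.228636 + 0.32·4.389801 = 3.633372
y(0.64) ≈ 3.6334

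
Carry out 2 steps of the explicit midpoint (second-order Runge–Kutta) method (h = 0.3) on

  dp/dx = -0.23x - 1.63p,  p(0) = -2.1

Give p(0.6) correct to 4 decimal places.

Midpoint: k1 = f(x_n, p_n); k2 = f(x_n + h/2, p_n + (h/2)·k1); p_{n+1} = p_n + h·k2.
x=0.000000, p=-2.100000:
  k1 = f(0.000000, -2.100000) = 3.423000
  k2 = f(0.150000, -1.586550) = 2.551576
  p ← -2.100000 + 0.3·2.551576 = -1.334527
x=0.300000, p=-1.334527:
  k1 = f(0.300000, -1.334527) = 2.106279
  k2 = f(0.450000, -1.018585) = 1.556794
  p ← -1.334527 + 0.3·1.556794 = -0.867489
p(0.6) ≈ -0.8675

-0.8675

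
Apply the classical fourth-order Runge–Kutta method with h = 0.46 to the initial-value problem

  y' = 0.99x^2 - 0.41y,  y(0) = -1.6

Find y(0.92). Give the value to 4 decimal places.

RK4: k1 = f(x_n, y_n); k2 = f(x_n + h/2, y_n + (h/2)·k1); k3 = f(x_n + h/2, y_n + (h/2)·k2); k4 = f(x_n + h, y_n + h·k3); y_{n+1} = y_n + (h/6)·(k1 + 2k2 + 2k3 + k4).
x=0.000000, y=-1.600000:
  k1 = f(0.000000, -1.600000) = 0.656000
  k2 = f(0.230000, -1.449120) = 0.646510
  k3 = f(0.230000, -1.451303) = 0.647405
  k4 = f(0.460000, -1.302194) = 0.743383
  y ← -1.600000 + (0.46/6)·(k1 + 2k2 + 2k3 + k4) = -1.294314
x=0.460000, y=-1.294314:
  k1 = f(0.460000, -1.294314) = 0.740153
  k2 = f(0.690000, -1.124079) = 0.932211
  k3 = f(0.690000, -1.079905) = 0.914100
  k4 = f(0.920000, -0.873828) = 1.196205
  y ← -1.294314 + (0.46/6)·(k1 + 2k2 + 2k3 + k4) = -0.862758
y(0.92) ≈ -0.8628

-0.8628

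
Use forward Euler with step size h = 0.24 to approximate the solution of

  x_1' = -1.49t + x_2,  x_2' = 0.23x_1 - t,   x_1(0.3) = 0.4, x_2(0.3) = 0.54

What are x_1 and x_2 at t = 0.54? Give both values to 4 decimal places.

0.4223, 0.4901

Euler on (x_1,x_2): x_1_{n+1} = x_1_n + h·x_1', x_2_{n+1} = x_2_n + h·x_2'.
0.300000: (0.400000, 0.540000); f=(0.093000, -0.208000) → (0.422320, 0.490080)
(x_1(0.54), x_2(0.54)) ≈ (0.4223, 0.4901)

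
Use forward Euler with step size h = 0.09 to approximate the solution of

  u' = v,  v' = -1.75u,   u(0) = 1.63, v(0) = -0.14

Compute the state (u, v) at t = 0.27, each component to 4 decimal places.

Euler on (u,v): u_{n+1} = u_n + h·u', v_{n+1} = v_n + h·v'.
0.000000: (1.630000, -0.140000); f=(-0.140000, -2.852500) → (1.617400, -0.396725)
0.090000: (1.617400, -0.396725); f=(-0.396725, -2.830450) → (1.581695, -0.651466)
0.180000: (1.581695, -0.651466); f=(-0.651466, -2.767966) → (1.523063, -0.900582)
(u(0.27), v(0.27)) ≈ (1.5231, -0.9006)

1.5231, -0.9006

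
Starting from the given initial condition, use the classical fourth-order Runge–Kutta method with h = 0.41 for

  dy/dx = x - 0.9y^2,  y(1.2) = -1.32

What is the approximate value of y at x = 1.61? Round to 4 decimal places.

RK4: k1 = f(x_n, y_n); k2 = f(x_n + h/2, y_n + (h/2)·k1); k3 = f(x_n + h/2, y_n + (h/2)·k2); k4 = f(x_n + h, y_n + h·k3); y_{n+1} = y_n + (h/6)·(k1 + 2k2 + 2k3 + k4).
x=1.200000, y=-1.320000:
  k1 = f(1.200000, -1.320000) = -0.368160
  k2 = f(1.405000, -1.395473) = -0.347610
  k3 = f(1.405000, -1.391260) = -0.337044
  k4 = f(1.610000, -1.458188) = -0.303681
  y ← -1.320000 + (0.41/6)·(k1 + 2k2 + 2k3 + k4) = -1.459479
y(1.61) ≈ -1.4595

-1.4595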